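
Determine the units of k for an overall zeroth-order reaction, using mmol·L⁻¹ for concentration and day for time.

mmol·L⁻¹·day⁻¹

Step 1: For overall order n, rate = k × (concentration)^n.
Step 2: Rate has units mmol·L⁻¹·day⁻¹; concentration term has units (mmol·L⁻¹)^0.
Step 3: k = rate / (concentration)^n, so units of k = (mmol·L⁻¹)^(1-0)·day⁻¹ = mmol·L⁻¹·day⁻¹.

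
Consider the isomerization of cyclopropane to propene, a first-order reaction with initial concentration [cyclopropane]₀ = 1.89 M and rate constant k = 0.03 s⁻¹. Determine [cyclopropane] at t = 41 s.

0.5524 M

Step 1: For a first-order reaction: [cyclopropane] = [cyclopropane]₀ × e^(-kt)
Step 2: [cyclopropane] = 1.89 × e^(-0.03 × 41)
Step 3: [cyclopropane] = 1.89 × e^(-1.23)
Step 4: [cyclopropane] = 1.89 × 0.292293 = 0.5524 M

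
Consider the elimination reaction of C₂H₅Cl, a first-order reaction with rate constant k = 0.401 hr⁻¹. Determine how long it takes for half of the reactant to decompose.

1.729 hr

Step 1: For a first-order reaction, t₁/₂ = ln(2)/k
Step 2: t₁/₂ = ln(2)/0.401
Step 3: t₁/₂ = 0.6931/0.401 = 1.729 hr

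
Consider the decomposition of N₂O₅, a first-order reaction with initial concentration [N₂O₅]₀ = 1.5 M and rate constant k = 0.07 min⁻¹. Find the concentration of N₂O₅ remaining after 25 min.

0.2607 M

Step 1: For a first-order reaction: [N₂O₅] = [N₂O₅]₀ × e^(-kt)
Step 2: [N₂O₅] = 1.5 × e^(-0.07 × 25)
Step 3: [N₂O₅] = 1.5 × e^(-1.75)
Step 4: [N₂O₅] = 1.5 × 0.173774 = 0.2607 M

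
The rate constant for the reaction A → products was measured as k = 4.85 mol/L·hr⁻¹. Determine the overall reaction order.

zeroth order (0)

Step 1: The units of k for an nth-order reaction are (concentration)^(1-n)·(time)⁻¹.
Step 2: Here k has units mol/L·hr⁻¹, so the concentration exponent is 1.
Step 3: 1 - n = 1 ⇒ n = 0. The reaction is zeroth order.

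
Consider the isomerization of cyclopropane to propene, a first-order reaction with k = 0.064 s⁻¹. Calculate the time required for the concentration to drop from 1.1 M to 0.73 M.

6.407 s

Step 1: For first-order: t = ln([cyclopropane]₀/[cyclopropane])/k
Step 2: t = ln(1.1/0.73)/0.064
Step 3: t = ln(1.507)/0.064
Step 4: t = 0.41/0.064 = 6.407 s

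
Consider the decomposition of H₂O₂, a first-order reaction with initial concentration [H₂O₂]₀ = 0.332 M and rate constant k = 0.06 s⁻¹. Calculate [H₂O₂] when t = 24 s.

0.07866 M

Step 1: For a first-order reaction: [H₂O₂] = [H₂O₂]₀ × e^(-kt)
Step 2: [H₂O₂] = 0.332 × e^(-0.06 × 24)
Step 3: [H₂O₂] = 0.332 × e^(-1.44)
Step 4: [H₂O₂] = 0.332 × 0.236928 = 0.07866 M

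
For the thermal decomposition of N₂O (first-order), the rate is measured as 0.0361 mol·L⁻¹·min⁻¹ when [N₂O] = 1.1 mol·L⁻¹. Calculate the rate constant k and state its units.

0.03282 min⁻¹

Step 1: rate = k[N₂O]^1, so k = rate / [N₂O]^1.
Step 2: k = 0.0361 / (1.1)^1 = 0.0361 / 1.1.
Step 3: k = 0.03282 min⁻¹.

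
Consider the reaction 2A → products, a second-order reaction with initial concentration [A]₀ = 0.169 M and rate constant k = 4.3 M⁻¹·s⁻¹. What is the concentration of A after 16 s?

0.01338 M

Step 1: For a second-order reaction: 1/[A] = 1/[A]₀ + kt
Step 2: 1/[A] = 1/0.169 + 4.3 × 16
Step 3: 1/[A] = 5.917 + 68.8 = 74.72
Step 4: [A] = 1/74.72 = 0.01338 M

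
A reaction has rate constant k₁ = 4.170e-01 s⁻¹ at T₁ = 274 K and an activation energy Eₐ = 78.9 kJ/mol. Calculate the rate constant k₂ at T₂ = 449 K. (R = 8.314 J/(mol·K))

3.039e+05 s⁻¹

Step 1: Use the two-temperature Arrhenius form: ln(k₂/k₁) = -Eₐ/R × (1/T₂ - 1/T₁)
Step 2: Convert Eₐ to J/mol: 78.9 kJ/mol = 78900 J/mol
Step 3: 1/T₂ - 1/T₁ = 1/449 - 1/274 = -1.422464e-03 K⁻¹
Step 4: ln(k₂/k₁) = -78900/8.314 × -1.422464e-03 = 13.49921
Step 5: k₂ = k₁ × exp(13.49921) = 4.170e-01 × 7.28840e+05 = 3.039e+05 s⁻¹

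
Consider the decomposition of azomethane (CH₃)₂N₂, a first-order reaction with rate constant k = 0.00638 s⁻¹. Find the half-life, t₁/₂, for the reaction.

108.6 s

Step 1: For a first-order reaction, t₁/₂ = ln(2)/k
Step 2: t₁/₂ = ln(2)/0.00638
Step 3: t₁/₂ = 0.6931/0.00638 = 108.6 s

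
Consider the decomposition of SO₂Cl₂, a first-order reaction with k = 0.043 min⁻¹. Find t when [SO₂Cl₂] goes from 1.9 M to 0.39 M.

36.82 min

Step 1: For first-order: t = ln([SO₂Cl₂]₀/[SO₂Cl₂])/k
Step 2: t = ln(1.9/0.39)/0.043
Step 3: t = ln(4.872)/0.043
Step 4: t = 1.583/0.043 = 36.82 min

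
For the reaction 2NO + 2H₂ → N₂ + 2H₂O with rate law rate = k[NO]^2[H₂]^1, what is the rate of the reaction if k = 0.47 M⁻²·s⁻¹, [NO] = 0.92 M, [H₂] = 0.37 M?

0.1472 M/s

Step 1: The rate law is rate = k[NO]^2[H₂]^1
Step 2: Substitute: rate = 0.47 × (0.92)^2 × (0.37)^1
Step 3: rate = 0.47 × 0.8464 × 0.37 = 0.147189 M/s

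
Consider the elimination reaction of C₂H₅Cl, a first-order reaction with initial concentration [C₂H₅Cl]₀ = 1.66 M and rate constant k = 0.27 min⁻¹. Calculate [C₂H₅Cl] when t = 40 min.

3.386e-05 M

Step 1: For a first-order reaction: [C₂H₅Cl] = [C₂H₅Cl]₀ × e^(-kt)
Step 2: [C₂H₅Cl] = 1.66 × e^(-0.27 × 40)
Step 3: [C₂H₅Cl] = 1.66 × e^(-10.8)
Step 4: [C₂H₅Cl] = 1.66 × 2.03995e-05 = 3.386e-05 M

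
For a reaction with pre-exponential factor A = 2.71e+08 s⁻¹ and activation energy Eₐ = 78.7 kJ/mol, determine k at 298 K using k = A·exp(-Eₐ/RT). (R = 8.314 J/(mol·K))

4.34e-06 s⁻¹

Step 1: Use the Arrhenius equation: k = A × exp(-Eₐ/RT)
Step 2: Convert Eₐ to J/mol: 78.7 kJ/mol = 78700 J/mol
Step 3: Calculate the exponent: -Eₐ/(RT) = -78700/(8.314 × 298) = -31.76497
Step 4: k = 2.71e+08 × exp(-31.76497)
Step 5: k = 2.71e+08 × 1.60195e-14 = 4.3413e-06 s⁻¹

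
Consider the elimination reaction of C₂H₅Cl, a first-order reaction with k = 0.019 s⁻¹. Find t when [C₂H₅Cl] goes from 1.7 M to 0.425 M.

72.96 s

Step 1: For first-order: t = ln([C₂H₅Cl]₀/[C₂H₅Cl])/k
Step 2: t = ln(1.7/0.425)/0.019
Step 3: t = ln(4)/0.019
Step 4: t = 1.386/0.019 = 72.96 s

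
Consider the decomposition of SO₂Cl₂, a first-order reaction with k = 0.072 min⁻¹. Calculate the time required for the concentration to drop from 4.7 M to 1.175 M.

19.25 min

Step 1: For first-order: t = ln([SO₂Cl₂]₀/[SO₂Cl₂])/k
Step 2: t = ln(4.7/1.175)/0.072
Step 3: t = ln(4)/0.072
Step 4: t = 1.386/0.072 = 19.25 min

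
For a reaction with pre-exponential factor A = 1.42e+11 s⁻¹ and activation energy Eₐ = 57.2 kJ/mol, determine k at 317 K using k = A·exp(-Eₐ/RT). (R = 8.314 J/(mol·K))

5.33e+01 s⁻¹

Step 1: Use the Arrhenius equation: k = A × exp(-Eₐ/RT)
Step 2: Convert Eₐ to J/mol: 57.2 kJ/mol = 57200 J/mol
Step 3: Calculate the exponent: -Eₐ/(RT) = -57200/(8.314 × 317) = -21.70335
Step 4: k = 1.42e+11 × exp(-21.70335)
Step 5: k = 1.42e+11 × 3.75280e-10 = 5.3290e+01 s⁻¹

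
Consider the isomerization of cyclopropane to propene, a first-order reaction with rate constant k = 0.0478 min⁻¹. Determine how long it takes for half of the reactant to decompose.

14.5 min

Step 1: For a first-order reaction, t₁/₂ = ln(2)/k
Step 2: t₁/₂ = ln(2)/0.0478
Step 3: t₁/₂ = 0.6931/0.0478 = 14.5 min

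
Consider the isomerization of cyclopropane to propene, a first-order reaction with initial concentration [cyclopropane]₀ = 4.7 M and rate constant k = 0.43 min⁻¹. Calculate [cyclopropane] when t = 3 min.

1.294 M

Step 1: For a first-order reaction: [cyclopropane] = [cyclopropane]₀ × e^(-kt)
Step 2: [cyclopropane] = 4.7 × e^(-0.43 × 3)
Step 3: [cyclopropane] = 4.7 × e^(-1.29)
Step 4: [cyclopropane] = 4.7 × 0.275271 = 1.294 M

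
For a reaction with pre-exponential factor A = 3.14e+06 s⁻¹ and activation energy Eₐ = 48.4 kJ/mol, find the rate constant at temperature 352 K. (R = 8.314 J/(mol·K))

2.06e-01 s⁻¹

Step 1: Use the Arrhenius equation: k = A × exp(-Eₐ/RT)
Step 2: Convert Eₐ to J/mol: 48.4 kJ/mol = 48400 J/mol
Step 3: Calculate the exponent: -Eₐ/(RT) = -48400/(8.314 × 352) = -16.53837
Step 4: k = 3.14e+06 × exp(-16.53837)
Step 5: k = 3.14e+06 × 6.56867e-08 = 2.0626e-01 s⁻¹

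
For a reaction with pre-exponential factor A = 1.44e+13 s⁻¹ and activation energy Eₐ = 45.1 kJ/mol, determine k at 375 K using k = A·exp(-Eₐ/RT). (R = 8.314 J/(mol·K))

7.52e+06 s⁻¹

Step 1: Use the Arrhenius equation: k = A × exp(-Eₐ/RT)
Step 2: Convert Eₐ to J/mol: 45.1 kJ/mol = 45100 J/mol
Step 3: Calculate the exponent: -Eₐ/(RT) = -45100/(8.314 × 375) = -14.46556
Step 4: k = 1.44e+13 × exp(-14.46556)
Step 5: k = 1.44e+13 × 5.22020e-07 = 7.5171e+06 s⁻¹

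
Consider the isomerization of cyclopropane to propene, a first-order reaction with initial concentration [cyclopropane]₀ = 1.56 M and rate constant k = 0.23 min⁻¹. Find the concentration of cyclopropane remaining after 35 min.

0.0004978 M

Step 1: For a first-order reaction: [cyclopropane] = [cyclopropane]₀ × e^(-kt)
Step 2: [cyclopropane] = 1.56 × e^(-0.23 × 35)
Step 3: [cyclopropane] = 1.56 × e^(-8.05)
Step 4: [cyclopropane] = 1.56 × 0.000319102 = 0.0004978 M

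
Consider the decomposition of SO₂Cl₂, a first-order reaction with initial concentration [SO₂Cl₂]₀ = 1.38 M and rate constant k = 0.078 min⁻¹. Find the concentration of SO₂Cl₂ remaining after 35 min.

0.09 M

Step 1: For a first-order reaction: [SO₂Cl₂] = [SO₂Cl₂]₀ × e^(-kt)
Step 2: [SO₂Cl₂] = 1.38 × e^(-0.078 × 35)
Step 3: [SO₂Cl₂] = 1.38 × e^(-2.73)
Step 4: [SO₂Cl₂] = 1.38 × 0.0652193 = 0.09 M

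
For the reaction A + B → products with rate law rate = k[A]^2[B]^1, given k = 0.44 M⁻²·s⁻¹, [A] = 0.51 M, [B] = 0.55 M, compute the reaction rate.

0.06294 M/s

Step 1: The rate law is rate = k[A]^2[B]^1
Step 2: Substitute: rate = 0.44 × (0.51)^2 × (0.55)^1
Step 3: rate = 0.44 × 0.2601 × 0.55 = 0.0629442 M/s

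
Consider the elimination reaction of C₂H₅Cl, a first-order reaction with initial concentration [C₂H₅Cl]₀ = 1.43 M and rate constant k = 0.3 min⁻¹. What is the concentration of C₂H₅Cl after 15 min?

0.01589 M

Step 1: For a first-order reaction: [C₂H₅Cl] = [C₂H₅Cl]₀ × e^(-kt)
Step 2: [C₂H₅Cl] = 1.43 × e^(-0.3 × 15)
Step 3: [C₂H₅Cl] = 1.43 × e^(-4.5)
Step 4: [C₂H₅Cl] = 1.43 × 0.011109 = 0.01589 M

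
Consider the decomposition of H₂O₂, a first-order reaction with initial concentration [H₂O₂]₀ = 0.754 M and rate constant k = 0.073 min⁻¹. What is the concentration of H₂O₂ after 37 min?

0.05062 M

Step 1: For a first-order reaction: [H₂O₂] = [H₂O₂]₀ × e^(-kt)
Step 2: [H₂O₂] = 0.754 × e^(-0.073 × 37)
Step 3: [H₂O₂] = 0.754 × e^(-2.701)
Step 4: [H₂O₂] = 0.754 × 0.0671383 = 0.05062 M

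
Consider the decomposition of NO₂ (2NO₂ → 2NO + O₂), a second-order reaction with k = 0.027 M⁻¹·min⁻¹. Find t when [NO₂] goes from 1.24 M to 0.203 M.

152.6 min

Step 1: For second-order: t = (1/[NO₂] - 1/[NO₂]₀)/k
Step 2: t = (1/0.203 - 1/1.24)/0.027
Step 3: t = (4.926 - 0.8065)/0.027
Step 4: t = 4.12/0.027 = 152.6 min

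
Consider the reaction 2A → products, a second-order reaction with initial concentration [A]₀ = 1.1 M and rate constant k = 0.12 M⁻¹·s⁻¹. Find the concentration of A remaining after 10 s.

0.4741 M

Step 1: For a second-order reaction: 1/[A] = 1/[A]₀ + kt
Step 2: 1/[A] = 1/1.1 + 0.12 × 10
Step 3: 1/[A] = 0.9091 + 1.2 = 2.109
Step 4: [A] = 1/2.109 = 0.4741 M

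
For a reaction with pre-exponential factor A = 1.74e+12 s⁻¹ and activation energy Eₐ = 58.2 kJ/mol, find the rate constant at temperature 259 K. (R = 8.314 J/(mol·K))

3.18e+00 s⁻¹

Step 1: Use the Arrhenius equation: k = A × exp(-Eₐ/RT)
Step 2: Convert Eₐ to J/mol: 58.2 kJ/mol = 58200 J/mol
Step 3: Calculate the exponent: -Eₐ/(RT) = -58200/(8.314 × 259) = -27.02796
Step 4: k = 1.74e+12 × exp(-27.02796)
Step 5: k = 1.74e+12 × 1.82771e-12 = 3.1802e+00 s⁻¹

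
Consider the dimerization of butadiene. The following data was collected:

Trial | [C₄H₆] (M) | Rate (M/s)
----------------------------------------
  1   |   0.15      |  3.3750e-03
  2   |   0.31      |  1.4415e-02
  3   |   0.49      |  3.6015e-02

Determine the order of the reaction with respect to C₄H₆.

second order (2)

Step 1: Compare trials to find order n where rate₂/rate₁ = ([C₄H₆]₂/[C₄H₆]₁)^n
Step 2: rate₂/rate₁ = 1.4415e-02/3.3750e-03 = 4.271
Step 3: [C₄H₆]₂/[C₄H₆]₁ = 0.31/0.15 = 2.067
Step 4: n = ln(4.271)/ln(2.067) = 2.00 ≈ 2
Step 5: The reaction is second order in C₄H₆.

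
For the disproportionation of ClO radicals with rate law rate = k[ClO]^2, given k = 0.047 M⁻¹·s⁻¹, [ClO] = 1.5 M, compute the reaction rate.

0.1057 M/s

Step 1: Identify the rate law: rate = k[ClO]^2
Step 2: Substitute values: rate = 0.047 × (1.5)^2
Step 3: Calculate: rate = 0.047 × 2.25 = 0.10575 M/s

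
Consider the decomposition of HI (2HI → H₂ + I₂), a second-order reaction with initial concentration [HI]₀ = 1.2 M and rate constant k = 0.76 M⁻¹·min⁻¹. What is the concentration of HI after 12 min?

0.1005 M

Step 1: For a second-order reaction: 1/[HI] = 1/[HI]₀ + kt
Step 2: 1/[HI] = 1/1.2 + 0.76 × 12
Step 3: 1/[HI] = 0.8333 + 9.12 = 9.953
Step 4: [HI] = 1/9.953 = 0.1005 M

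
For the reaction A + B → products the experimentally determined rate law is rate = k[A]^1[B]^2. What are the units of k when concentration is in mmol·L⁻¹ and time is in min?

(mmol·L⁻¹)⁻²·min⁻¹

Step 1: Overall order = 1 + 2 = 3.
Step 2: rate has units mmol·L⁻¹·min⁻¹; [A]^1[B]^2 has units (mmol·L⁻¹)^3.
Step 3: k = rate/([A]^1[B]^2), so units of k = (mmol·L⁻¹)^(1-3)·min⁻¹ = (mmol·L⁻¹)⁻²·min⁻¹.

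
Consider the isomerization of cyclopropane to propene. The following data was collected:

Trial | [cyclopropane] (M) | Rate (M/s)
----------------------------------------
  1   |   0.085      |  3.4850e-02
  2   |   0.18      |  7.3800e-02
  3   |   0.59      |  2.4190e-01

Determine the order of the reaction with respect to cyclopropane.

first order (1)

Step 1: Compare trials to find order n where rate₂/rate₁ = ([cyclopropane]₂/[cyclopropane]₁)^n
Step 2: rate₂/rate₁ = 7.3800e-02/3.4850e-02 = 2.118
Step 3: [cyclopropane]₂/[cyclopropane]₁ = 0.18/0.085 = 2.118
Step 4: n = ln(2.118)/ln(2.118) = 1.00 ≈ 1
Step 5: The reaction is first order in cyclopropane.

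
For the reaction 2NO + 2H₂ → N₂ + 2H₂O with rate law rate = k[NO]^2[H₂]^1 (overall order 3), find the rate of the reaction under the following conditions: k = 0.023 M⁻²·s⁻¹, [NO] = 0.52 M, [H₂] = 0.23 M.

0.00143 M/s

Step 1: The rate law is rate = k[NO]^2[H₂]^1, overall order = 2+1 = 3
Step 2: Substitute values: rate = 0.023 × (0.52)^2 × (0.23)^1
Step 3: rate = 0.023 × 0.2704 × 0.23 = 0.00143042 M/s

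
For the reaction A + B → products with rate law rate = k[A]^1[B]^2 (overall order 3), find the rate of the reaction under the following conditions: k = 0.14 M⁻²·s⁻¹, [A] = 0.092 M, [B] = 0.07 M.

6.311e-05 M/s

Step 1: The rate law is rate = k[A]^1[B]^2, overall order = 1+2 = 3
Step 2: Substitute values: rate = 0.14 × (0.092)^1 × (0.07)^2
Step 3: rate = 0.14 × 0.092 × 0.0049 = 6.3112e-05 M/s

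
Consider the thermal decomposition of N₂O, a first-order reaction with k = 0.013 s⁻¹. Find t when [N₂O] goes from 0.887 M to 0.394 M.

62.42 s

Step 1: For first-order: t = ln([N₂O]₀/[N₂O])/k
Step 2: t = ln(0.887/0.394)/0.013
Step 3: t = ln(2.251)/0.013
Step 4: t = 0.8115/0.013 = 62.42 s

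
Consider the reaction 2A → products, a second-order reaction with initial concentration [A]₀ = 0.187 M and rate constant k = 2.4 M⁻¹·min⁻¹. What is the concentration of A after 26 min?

0.01476 M

Step 1: For a second-order reaction: 1/[A] = 1/[A]₀ + kt
Step 2: 1/[A] = 1/0.187 + 2.4 × 26
Step 3: 1/[A] = 5.348 + 62.4 = 67.75
Step 4: [A] = 1/67.75 = 0.01476 M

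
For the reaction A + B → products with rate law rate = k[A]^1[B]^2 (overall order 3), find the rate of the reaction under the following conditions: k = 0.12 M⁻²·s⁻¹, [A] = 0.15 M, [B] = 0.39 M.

0.002738 M/s

Step 1: The rate law is rate = k[A]^1[B]^2, overall order = 1+2 = 3
Step 2: Substitute values: rate = 0.12 × (0.15)^1 × (0.39)^2
Step 3: rate = 0.12 × 0.15 × 0.1521 = 0.0027378 M/s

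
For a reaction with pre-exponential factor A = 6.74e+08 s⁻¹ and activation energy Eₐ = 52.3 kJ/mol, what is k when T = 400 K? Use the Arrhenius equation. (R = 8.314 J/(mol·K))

9.97e+01 s⁻¹

Step 1: Use the Arrhenius equation: k = A × exp(-Eₐ/RT)
Step 2: Convert Eₐ to J/mol: 52.3 kJ/mol = 52300 J/mol
Step 3: Calculate the exponent: -Eₐ/(RT) = -52300/(8.314 × 400) = -15.72649
Step 4: k = 6.74e+08 × exp(-15.72649)
Step 5: k = 6.74e+08 × 1.47935e-07 = 9.9708e+01 s⁻¹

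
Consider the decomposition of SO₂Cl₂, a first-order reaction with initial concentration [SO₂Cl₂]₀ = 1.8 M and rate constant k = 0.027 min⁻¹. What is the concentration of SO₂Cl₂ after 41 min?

0.595 M

Step 1: For a first-order reaction: [SO₂Cl₂] = [SO₂Cl₂]₀ × e^(-kt)
Step 2: [SO₂Cl₂] = 1.8 × e^(-0.027 × 41)
Step 3: [SO₂Cl₂] = 1.8 × e^(-1.107)
Step 4: [SO₂Cl₂] = 1.8 × 0.330549 = 0.595 M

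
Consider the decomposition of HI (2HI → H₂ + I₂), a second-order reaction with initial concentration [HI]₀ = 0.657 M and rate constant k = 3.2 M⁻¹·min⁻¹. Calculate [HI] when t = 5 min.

0.05707 M

Step 1: For a second-order reaction: 1/[HI] = 1/[HI]₀ + kt
Step 2: 1/[HI] = 1/0.657 + 3.2 × 5
Step 3: 1/[HI] = 1.522 + 16 = 17.52
Step 4: [HI] = 1/17.52 = 0.05707 M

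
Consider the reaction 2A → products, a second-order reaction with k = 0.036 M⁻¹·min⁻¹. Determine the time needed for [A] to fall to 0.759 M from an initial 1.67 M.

19.96 min

Step 1: For second-order: t = (1/[A] - 1/[A]₀)/k
Step 2: t = (1/0.759 - 1/1.67)/0.036
Step 3: t = (1.318 - 0.5988)/0.036
Step 4: t = 0.7187/0.036 = 19.96 min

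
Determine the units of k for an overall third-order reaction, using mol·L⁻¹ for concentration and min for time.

(mol·L⁻¹)⁻²·min⁻¹

Step 1: For overall order n, rate = k × (concentration)^n.
Step 2: Rate has units mol·L⁻¹·min⁻¹; concentration term has units (mol·L⁻¹)^3.
Step 3: k = rate / (concentration)^n, so units of k = (mol·L⁻¹)^(1-3)·min⁻¹ = (mol·L⁻¹)⁻²·min⁻¹.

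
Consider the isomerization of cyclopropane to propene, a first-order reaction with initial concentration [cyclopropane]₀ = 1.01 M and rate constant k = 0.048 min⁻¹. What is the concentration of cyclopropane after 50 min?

0.09163 M

Step 1: For a first-order reaction: [cyclopropane] = [cyclopropane]₀ × e^(-kt)
Step 2: [cyclopropane] = 1.01 × e^(-0.048 × 50)
Step 3: [cyclopropane] = 1.01 × e^(-2.4)
Step 4: [cyclopropane] = 1.01 × 0.090718 = 0.09163 M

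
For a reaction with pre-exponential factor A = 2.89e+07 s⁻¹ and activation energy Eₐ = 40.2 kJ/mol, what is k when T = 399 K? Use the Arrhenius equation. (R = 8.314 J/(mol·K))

1.58e+02 s⁻¹

Step 1: Use the Arrhenius equation: k = A × exp(-Eₐ/RT)
Step 2: Convert Eₐ to J/mol: 40.2 kJ/mol = 40200 J/mol
Step 3: Calculate the exponent: -Eₐ/(RT) = -40200/(8.314 × 399) = -12.11834
Step 4: k = 2.89e+07 × exp(-12.11834)
Step 5: k = 2.89e+07 × 5.45848e-06 = 1.5775e+02 s⁻¹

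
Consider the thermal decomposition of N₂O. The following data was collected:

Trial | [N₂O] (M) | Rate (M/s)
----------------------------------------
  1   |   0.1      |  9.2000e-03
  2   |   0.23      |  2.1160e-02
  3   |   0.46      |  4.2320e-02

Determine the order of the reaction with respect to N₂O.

first order (1)

Step 1: Compare trials to find order n where rate₂/rate₁ = ([N₂O]₂/[N₂O]₁)^n
Step 2: rate₂/rate₁ = 2.1160e-02/9.2000e-03 = 2.3
Step 3: [N₂O]₂/[N₂O]₁ = 0.23/0.1 = 2.3
Step 4: n = ln(2.3)/ln(2.3) = 1.00 ≈ 1
Step 5: The reaction is first order in N₂O.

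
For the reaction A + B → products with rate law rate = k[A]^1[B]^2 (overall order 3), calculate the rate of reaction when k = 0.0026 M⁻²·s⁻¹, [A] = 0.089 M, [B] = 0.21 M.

1.02e-05 M/s

Step 1: The rate law is rate = k[A]^1[B]^2, overall order = 1+2 = 3
Step 2: Substitute values: rate = 0.0026 × (0.089)^1 × (0.21)^2
Step 3: rate = 0.0026 × 0.089 × 0.0441 = 1.02047e-05 M/s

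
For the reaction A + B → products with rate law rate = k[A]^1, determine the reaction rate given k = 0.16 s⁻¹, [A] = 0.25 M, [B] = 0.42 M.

0.04 M/s

Step 1: The rate law is rate = k[A]^1
Step 2: Note that the rate does not depend on [B] (zero order in B).
Step 3: rate = 0.16 × (0.25)^1 = 0.04 M/s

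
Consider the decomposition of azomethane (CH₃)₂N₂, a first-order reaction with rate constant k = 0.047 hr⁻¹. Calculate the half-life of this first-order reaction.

14.75 hr

Step 1: For a first-order reaction, t₁/₂ = ln(2)/k
Step 2: t₁/₂ = ln(2)/0.047
Step 3: t₁/₂ = 0.6931/0.047 = 14.75 hr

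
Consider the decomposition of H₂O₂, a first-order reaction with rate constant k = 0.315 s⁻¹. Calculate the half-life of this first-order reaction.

2.2 s

Step 1: For a first-order reaction, t₁/₂ = ln(2)/k
Step 2: t₁/₂ = ln(2)/0.315
Step 3: t₁/₂ = 0.6931/0.315 = 2.2 s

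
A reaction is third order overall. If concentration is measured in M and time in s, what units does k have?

M⁻²·s⁻¹

Step 1: For overall order n, rate = k × (concentration)^n.
Step 2: Rate has units M·s⁻¹; concentration term has units M^3.
Step 3: k = rate / (concentration)^n, so units of k = M^(1-3)·s⁻¹ = M⁻²·s⁻¹.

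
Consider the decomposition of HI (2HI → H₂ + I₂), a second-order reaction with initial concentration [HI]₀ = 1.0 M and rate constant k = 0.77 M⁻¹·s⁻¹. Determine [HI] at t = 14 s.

0.08489 M

Step 1: For a second-order reaction: 1/[HI] = 1/[HI]₀ + kt
Step 2: 1/[HI] = 1/1.0 + 0.77 × 14
Step 3: 1/[HI] = 1 + 10.78 = 11.78
Step 4: [HI] = 1/11.78 = 0.08489 M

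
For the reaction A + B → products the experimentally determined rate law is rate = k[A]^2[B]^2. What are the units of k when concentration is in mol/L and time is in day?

(mol/L)⁻³·day⁻¹

Step 1: Overall order = 2 + 2 = 4.
Step 2: rate has units mol/L·day⁻¹; [A]^2[B]^2 has units (mol/L)^4.
Step 3: k = rate/([A]^2[B]^2), so units of k = (mol/L)^(1-4)·day⁻¹ = (mol/L)⁻³·day⁻¹.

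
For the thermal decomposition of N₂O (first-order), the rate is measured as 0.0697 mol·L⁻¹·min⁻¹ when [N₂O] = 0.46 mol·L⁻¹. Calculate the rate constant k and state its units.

0.1515 min⁻¹

Step 1: rate = k[N₂O]^1, so k = rate / [N₂O]^1.
Step 2: k = 0.0697 / (0.46)^1 = 0.0697 / 0.46.
Step 3: k = 0.1515 min⁻¹.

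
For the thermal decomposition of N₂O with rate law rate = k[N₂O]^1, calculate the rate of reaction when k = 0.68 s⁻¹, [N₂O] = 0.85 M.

0.578 M/s

Step 1: Identify the rate law: rate = k[N₂O]^1
Step 2: Substitute values: rate = 0.68 × (0.85)^1
Step 3: Calculate: rate = 0.68 × 0.85 = 0.578 M/s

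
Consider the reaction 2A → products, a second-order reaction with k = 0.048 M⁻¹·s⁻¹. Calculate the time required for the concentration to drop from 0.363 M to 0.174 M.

62.34 s

Step 1: For second-order: t = (1/[A] - 1/[A]₀)/k
Step 2: t = (1/0.174 - 1/0.363)/0.048
Step 3: t = (5.747 - 2.755)/0.048
Step 4: t = 2.992/0.048 = 62.34 s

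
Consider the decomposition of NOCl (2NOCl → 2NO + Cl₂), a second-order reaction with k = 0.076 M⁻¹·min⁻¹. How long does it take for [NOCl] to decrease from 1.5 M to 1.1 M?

3.19 min

Step 1: For second-order: t = (1/[NOCl] - 1/[NOCl]₀)/k
Step 2: t = (1/1.1 - 1/1.5)/0.076
Step 3: t = (0.9091 - 0.6667)/0.076
Step 4: t = 0.2424/0.076 = 3.19 min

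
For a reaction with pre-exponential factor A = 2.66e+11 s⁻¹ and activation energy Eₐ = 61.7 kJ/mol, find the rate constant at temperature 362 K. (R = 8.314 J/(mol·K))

3.32e+02 s⁻¹

Step 1: Use the Arrhenius equation: k = A × exp(-Eₐ/RT)
Step 2: Convert Eₐ to J/mol: 61.7 kJ/mol = 61700 J/mol
Step 3: Calculate the exponent: -Eₐ/(RT) = -61700/(8.314 × 362) = -20.50060
Step 4: k = 2.66e+11 × exp(-20.50060)
Step 5: k = 2.66e+11 × 1.24940e-09 = 3.3234e+02 s⁻¹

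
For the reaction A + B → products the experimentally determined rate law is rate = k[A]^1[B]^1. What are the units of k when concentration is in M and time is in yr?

M⁻¹·yr⁻¹

Step 1: Overall order = 1 + 1 = 2.
Step 2: rate has units M·yr⁻¹; [A]^1[B]^1 has units M^2.
Step 3: k = rate/([A]^1[B]^1), so units of k = M^(1-2)·yr⁻¹ = M⁻¹·yr⁻¹.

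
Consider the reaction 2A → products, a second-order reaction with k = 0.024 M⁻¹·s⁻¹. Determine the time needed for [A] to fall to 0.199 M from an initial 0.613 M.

141.4 s

Step 1: For second-order: t = (1/[A] - 1/[A]₀)/k
Step 2: t = (1/0.199 - 1/0.613)/0.024
Step 3: t = (5.025 - 1.631)/0.024
Step 4: t = 3.394/0.024 = 141.4 s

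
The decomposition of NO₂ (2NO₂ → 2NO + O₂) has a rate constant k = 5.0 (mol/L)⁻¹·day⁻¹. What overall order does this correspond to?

second order (2)

Step 1: The units of k for an nth-order reaction are (concentration)^(1-n)·(time)⁻¹.
Step 2: Here k has units (mol/L)⁻¹·day⁻¹, so the concentration exponent is -1.
Step 3: 1 - n = -1 ⇒ n = 2. The reaction is second order.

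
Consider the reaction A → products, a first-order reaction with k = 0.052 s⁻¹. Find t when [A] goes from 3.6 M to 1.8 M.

13.33 s

Step 1: For first-order: t = ln([A]₀/[A])/k
Step 2: t = ln(3.6/1.8)/0.052
Step 3: t = ln(2)/0.052
Step 4: t = 0.6931/0.052 = 13.33 s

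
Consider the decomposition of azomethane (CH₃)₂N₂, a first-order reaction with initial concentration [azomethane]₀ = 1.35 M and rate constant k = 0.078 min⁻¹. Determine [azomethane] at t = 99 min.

0.000598 M

Step 1: For a first-order reaction: [azomethane] = [azomethane]₀ × e^(-kt)
Step 2: [azomethane] = 1.35 × e^(-0.078 × 99)
Step 3: [azomethane] = 1.35 × e^(-7.722)
Step 4: [azomethane] = 1.35 × 0.000442974 = 0.000598 M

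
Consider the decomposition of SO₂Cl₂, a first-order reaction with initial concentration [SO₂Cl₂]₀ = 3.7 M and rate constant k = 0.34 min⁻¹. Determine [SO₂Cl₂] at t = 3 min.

1.334 M

Step 1: For a first-order reaction: [SO₂Cl₂] = [SO₂Cl₂]₀ × e^(-kt)
Step 2: [SO₂Cl₂] = 3.7 × e^(-0.34 × 3)
Step 3: [SO₂Cl₂] = 3.7 × e^(-1.02)
Step 4: [SO₂Cl₂] = 3.7 × 0.360595 = 1.334 M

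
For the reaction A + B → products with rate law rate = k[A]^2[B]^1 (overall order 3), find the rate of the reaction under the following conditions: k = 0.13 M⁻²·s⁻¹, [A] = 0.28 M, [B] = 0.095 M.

0.0009682 M/s

Step 1: The rate law is rate = k[A]^2[B]^1, overall order = 2+1 = 3
Step 2: Substitute values: rate = 0.13 × (0.28)^2 × (0.095)^1
Step 3: rate = 0.13 × 0.0784 × 0.095 = 0.00096824 M/s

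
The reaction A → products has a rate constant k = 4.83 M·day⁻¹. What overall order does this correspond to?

zeroth order (0)

Step 1: The units of k for an nth-order reaction are (concentration)^(1-n)·(time)⁻¹.
Step 2: Here k has units M·day⁻¹, so the concentration exponent is 1.
Step 3: 1 - n = 1 ⇒ n = 0. The reaction is zeroth order.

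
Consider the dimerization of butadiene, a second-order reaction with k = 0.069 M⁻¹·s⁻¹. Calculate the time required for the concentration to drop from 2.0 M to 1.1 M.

5.929 s

Step 1: For second-order: t = (1/[C₄H₆] - 1/[C₄H₆]₀)/k
Step 2: t = (1/1.1 - 1/2.0)/0.069
Step 3: t = (0.9091 - 0.5)/0.069
Step 4: t = 0.4091/0.069 = 5.929 s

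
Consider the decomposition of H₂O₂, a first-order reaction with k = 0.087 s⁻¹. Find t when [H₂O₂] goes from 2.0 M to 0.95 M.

8.557 s

Step 1: For first-order: t = ln([H₂O₂]₀/[H₂O₂])/k
Step 2: t = ln(2.0/0.95)/0.087
Step 3: t = ln(2.105)/0.087
Step 4: t = 0.7444/0.087 = 8.557 s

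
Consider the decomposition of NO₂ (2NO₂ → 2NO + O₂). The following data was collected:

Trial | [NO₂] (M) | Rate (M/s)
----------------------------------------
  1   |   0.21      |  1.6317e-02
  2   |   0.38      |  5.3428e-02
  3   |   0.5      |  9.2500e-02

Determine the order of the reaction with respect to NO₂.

second order (2)

Step 1: Compare trials to find order n where rate₂/rate₁ = ([NO₂]₂/[NO₂]₁)^n
Step 2: rate₂/rate₁ = 5.3428e-02/1.6317e-02 = 3.274
Step 3: [NO₂]₂/[NO₂]₁ = 0.38/0.21 = 1.81
Step 4: n = ln(3.274)/ln(1.81) = 2.00 ≈ 2
Step 5: The reaction is second order in NO₂.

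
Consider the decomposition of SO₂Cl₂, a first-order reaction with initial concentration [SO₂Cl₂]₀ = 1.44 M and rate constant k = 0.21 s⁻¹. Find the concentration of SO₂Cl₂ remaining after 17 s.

0.04054 M

Step 1: For a first-order reaction: [SO₂Cl₂] = [SO₂Cl₂]₀ × e^(-kt)
Step 2: [SO₂Cl₂] = 1.44 × e^(-0.21 × 17)
Step 3: [SO₂Cl₂] = 1.44 × e^(-3.57)
Step 4: [SO₂Cl₂] = 1.44 × 0.0281559 = 0.04054 M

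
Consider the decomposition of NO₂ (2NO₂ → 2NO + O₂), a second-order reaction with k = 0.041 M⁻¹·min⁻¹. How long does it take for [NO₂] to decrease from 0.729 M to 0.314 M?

44.22 min

Step 1: For second-order: t = (1/[NO₂] - 1/[NO₂]₀)/k
Step 2: t = (1/0.314 - 1/0.729)/0.041
Step 3: t = (3.185 - 1.372)/0.041
Step 4: t = 1.813/0.041 = 44.22 min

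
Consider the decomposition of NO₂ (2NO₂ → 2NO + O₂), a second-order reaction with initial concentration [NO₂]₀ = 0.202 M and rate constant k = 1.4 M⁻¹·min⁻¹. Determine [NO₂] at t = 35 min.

0.01854 M

Step 1: For a second-order reaction: 1/[NO₂] = 1/[NO₂]₀ + kt
Step 2: 1/[NO₂] = 1/0.202 + 1.4 × 35
Step 3: 1/[NO₂] = 4.95 + 49 = 53.95
Step 4: [NO₂] = 1/53.95 = 0.01854 M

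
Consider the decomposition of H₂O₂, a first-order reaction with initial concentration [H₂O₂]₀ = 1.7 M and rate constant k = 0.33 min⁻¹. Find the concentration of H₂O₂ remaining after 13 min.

0.0233 M

Step 1: For a first-order reaction: [H₂O₂] = [H₂O₂]₀ × e^(-kt)
Step 2: [H₂O₂] = 1.7 × e^(-0.33 × 13)
Step 3: [H₂O₂] = 1.7 × e^(-4.29)
Step 4: [H₂O₂] = 1.7 × 0.0137049 = 0.0233 M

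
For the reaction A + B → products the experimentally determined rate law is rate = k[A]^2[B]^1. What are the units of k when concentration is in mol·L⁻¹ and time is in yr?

(mol·L⁻¹)⁻²·yr⁻¹

Step 1: Overall order = 2 + 1 = 3.
Step 2: rate has units mol·L⁻¹·yr⁻¹; [A]^2[B]^1 has units (mol·L⁻¹)^3.
Step 3: k = rate/([A]^2[B]^1), so units of k = (mol·L⁻¹)^(1-3)·yr⁻¹ = (mol·L⁻¹)⁻²·yr⁻¹.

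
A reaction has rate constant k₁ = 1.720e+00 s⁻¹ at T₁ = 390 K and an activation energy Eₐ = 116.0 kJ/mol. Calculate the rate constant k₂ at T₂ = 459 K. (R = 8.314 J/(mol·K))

3.725e+02 s⁻¹

Step 1: Use the two-temperature Arrhenius form: ln(k₂/k₁) = -Eₐ/R × (1/T₂ - 1/T₁)
Step 2: Convert Eₐ to J/mol: 116.0 kJ/mol = 116000 J/mol
Step 3: 1/T₂ - 1/T₁ = 1/459 - 1/390 = -3.854533e-04 K⁻¹
Step 4: ln(k₂/k₁) = -116000/8.314 × -3.854533e-04 = 5.37799
Step 5: k₂ = k₁ × exp(5.37799) = 1.720e+00 × 2.16586e+02 = 3.725e+02 s⁻¹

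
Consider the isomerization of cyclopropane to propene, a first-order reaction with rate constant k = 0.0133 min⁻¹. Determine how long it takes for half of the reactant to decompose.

52.12 min

Step 1: For a first-order reaction, t₁/₂ = ln(2)/k
Step 2: t₁/₂ = ln(2)/0.0133
Step 3: t₁/₂ = 0.6931/0.0133 = 52.12 min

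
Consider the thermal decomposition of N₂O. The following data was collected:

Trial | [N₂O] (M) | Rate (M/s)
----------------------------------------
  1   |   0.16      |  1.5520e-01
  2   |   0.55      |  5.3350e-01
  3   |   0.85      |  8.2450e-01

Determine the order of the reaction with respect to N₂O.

first order (1)

Step 1: Compare trials to find order n where rate₂/rate₁ = ([N₂O]₂/[N₂O]₁)^n
Step 2: rate₂/rate₁ = 5.3350e-01/1.5520e-01 = 3.437
Step 3: [N₂O]₂/[N₂O]₁ = 0.55/0.16 = 3.438
Step 4: n = ln(3.437)/ln(3.438) = 1.00 ≈ 1
Step 5: The reaction is first order in N₂O.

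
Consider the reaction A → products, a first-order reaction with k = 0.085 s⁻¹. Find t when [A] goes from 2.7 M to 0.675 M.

16.31 s

Step 1: For first-order: t = ln([A]₀/[A])/k
Step 2: t = ln(2.7/0.675)/0.085
Step 3: t = ln(4)/0.085
Step 4: t = 1.386/0.085 = 16.31 s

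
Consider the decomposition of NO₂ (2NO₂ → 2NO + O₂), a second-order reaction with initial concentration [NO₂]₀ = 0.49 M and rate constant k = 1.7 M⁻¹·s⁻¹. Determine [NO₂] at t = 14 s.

0.0387 M

Step 1: For a second-order reaction: 1/[NO₂] = 1/[NO₂]₀ + kt
Step 2: 1/[NO₂] = 1/0.49 + 1.7 × 14
Step 3: 1/[NO₂] = 2.041 + 23.8 = 25.84
Step 4: [NO₂] = 1/25.84 = 0.0387 M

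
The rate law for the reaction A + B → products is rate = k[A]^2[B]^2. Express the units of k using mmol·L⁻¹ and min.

(mmol·L⁻¹)⁻³·min⁻¹

Step 1: Overall order = 2 + 2 = 4.
Step 2: rate has units mmol·L⁻¹·min⁻¹; [A]^2[B]^2 has units (mmol·L⁻¹)^4.
Step 3: k = rate/([A]^2[B]^2), so units of k = (mmol·L⁻¹)^(1-4)·min⁻¹ = (mmol·L⁻¹)⁻³·min⁻¹.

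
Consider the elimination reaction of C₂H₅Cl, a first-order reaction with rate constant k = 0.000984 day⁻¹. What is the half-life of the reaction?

704.4 day

Step 1: For a first-order reaction, t₁/₂ = ln(2)/k
Step 2: t₁/₂ = ln(2)/0.000984
Step 3: t₁/₂ = 0.6931/0.000984 = 704.4 day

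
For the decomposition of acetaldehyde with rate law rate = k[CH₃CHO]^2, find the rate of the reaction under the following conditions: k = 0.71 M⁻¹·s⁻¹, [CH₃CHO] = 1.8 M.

2.3 M/s

Step 1: Identify the rate law: rate = k[CH₃CHO]^2
Step 2: Substitute values: rate = 0.71 × (1.8)^2
Step 3: Calculate: rate = 0.71 × 3.24 = 2.3004 M/s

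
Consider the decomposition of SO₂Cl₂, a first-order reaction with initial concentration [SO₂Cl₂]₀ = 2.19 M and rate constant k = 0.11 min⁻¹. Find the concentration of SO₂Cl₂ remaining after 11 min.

0.6531 M

Step 1: For a first-order reaction: [SO₂Cl₂] = [SO₂Cl₂]₀ × e^(-kt)
Step 2: [SO₂Cl₂] = 2.19 × e^(-0.11 × 11)
Step 3: [SO₂Cl₂] = 2.19 × e^(-1.21)
Step 4: [SO₂Cl₂] = 2.19 × 0.298197 = 0.6531 M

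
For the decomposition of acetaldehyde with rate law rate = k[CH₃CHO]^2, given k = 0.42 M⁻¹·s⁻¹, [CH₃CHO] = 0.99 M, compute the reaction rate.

0.4116 M/s

Step 1: Identify the rate law: rate = k[CH₃CHO]^2
Step 2: Substitute values: rate = 0.42 × (0.99)^2
Step 3: Calculate: rate = 0.42 × 0.9801 = 0.411642 M/s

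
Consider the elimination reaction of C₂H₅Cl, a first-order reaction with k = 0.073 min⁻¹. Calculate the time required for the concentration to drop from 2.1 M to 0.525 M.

18.99 min

Step 1: For first-order: t = ln([C₂H₅Cl]₀/[C₂H₅Cl])/k
Step 2: t = ln(2.1/0.525)/0.073
Step 3: t = ln(4)/0.073
Step 4: t = 1.386/0.073 = 18.99 min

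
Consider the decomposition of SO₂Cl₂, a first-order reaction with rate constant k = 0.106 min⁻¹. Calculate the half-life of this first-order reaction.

6.539 min

Step 1: For a first-order reaction, t₁/₂ = ln(2)/k
Step 2: t₁/₂ = ln(2)/0.106
Step 3: t₁/₂ = 0.6931/0.106 = 6.539 min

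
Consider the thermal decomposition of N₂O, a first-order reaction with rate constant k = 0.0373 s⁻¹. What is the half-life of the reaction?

18.58 s

Step 1: For a first-order reaction, t₁/₂ = ln(2)/k
Step 2: t₁/₂ = ln(2)/0.0373
Step 3: t₁/₂ = 0.6931/0.0373 = 18.58 s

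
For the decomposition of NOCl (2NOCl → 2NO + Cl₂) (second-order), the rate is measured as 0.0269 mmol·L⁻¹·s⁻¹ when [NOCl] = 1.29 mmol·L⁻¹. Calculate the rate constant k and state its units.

0.01616 (mmol·L⁻¹)⁻¹·s⁻¹

Step 1: rate = k[NOCl]^2, so k = rate / [NOCl]^2.
Step 2: k = 0.0269 / (1.29)^2 = 0.0269 / 1.664.
Step 3: k = 0.01616 (mmol·L⁻¹)⁻¹·s⁻¹.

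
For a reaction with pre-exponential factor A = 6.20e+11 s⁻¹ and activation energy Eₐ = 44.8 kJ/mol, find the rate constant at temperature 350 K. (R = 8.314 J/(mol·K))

1.28e+05 s⁻¹

Step 1: Use the Arrhenius equation: k = A × exp(-Eₐ/RT)
Step 2: Convert Eₐ to J/mol: 44.8 kJ/mol = 44800 J/mol
Step 3: Calculate the exponent: -Eₐ/(RT) = -44800/(8.314 × 350) = -15.39572
Step 4: k = 6.20e+11 × exp(-15.39572)
Step 5: k = 6.20e+11 × 2.05932e-07 = 1.2768e+05 s⁻¹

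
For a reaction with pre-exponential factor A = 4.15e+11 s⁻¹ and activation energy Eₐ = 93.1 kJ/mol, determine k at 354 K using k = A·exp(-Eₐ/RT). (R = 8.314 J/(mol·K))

7.59e-03 s⁻¹

Step 1: Use the Arrhenius equation: k = A × exp(-Eₐ/RT)
Step 2: Convert Eₐ to J/mol: 93.1 kJ/mol = 93100 J/mol
Step 3: Calculate the exponent: -Eₐ/(RT) = -93100/(8.314 × 354) = -31.63271
Step 4: k = 4.15e+11 × exp(-31.63271)
Step 5: k = 4.15e+11 × 1.82847e-14 = 7.5882e-03 s⁻¹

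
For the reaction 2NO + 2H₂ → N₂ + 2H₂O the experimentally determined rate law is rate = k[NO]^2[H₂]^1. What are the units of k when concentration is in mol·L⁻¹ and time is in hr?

(mol·L⁻¹)⁻²·hr⁻¹

Step 1: Overall order = 2 + 1 = 3.
Step 2: rate has units mol·L⁻¹·hr⁻¹; [NO]^2[H₂]^1 has units (mol·L⁻¹)^3.
Step 3: k = rate/([NO]^2[H₂]^1), so units of k = (mol·L⁻¹)^(1-3)·hr⁻¹ = (mol·L⁻¹)⁻²·hr⁻¹.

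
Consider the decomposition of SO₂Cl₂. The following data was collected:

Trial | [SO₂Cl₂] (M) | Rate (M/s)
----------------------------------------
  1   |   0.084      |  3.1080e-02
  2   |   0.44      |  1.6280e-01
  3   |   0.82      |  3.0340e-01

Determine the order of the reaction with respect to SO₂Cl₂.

first order (1)

Step 1: Compare trials to find order n where rate₂/rate₁ = ([SO₂Cl₂]₂/[SO₂Cl₂]₁)^n
Step 2: rate₂/rate₁ = 1.6280e-01/3.1080e-02 = 5.238
Step 3: [SO₂Cl₂]₂/[SO₂Cl₂]₁ = 0.44/0.084 = 5.238
Step 4: n = ln(5.238)/ln(5.238) = 1.00 ≈ 1
Step 5: The reaction is first order in SO₂Cl₂.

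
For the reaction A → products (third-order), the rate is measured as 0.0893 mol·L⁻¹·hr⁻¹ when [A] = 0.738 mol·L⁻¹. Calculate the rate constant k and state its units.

0.2222 (mol·L⁻¹)⁻²·hr⁻¹

Step 1: rate = k[A]^3, so k = rate / [A]^3.
Step 2: k = 0.0893 / (0.738)^3 = 0.0893 / 0.4019.
Step 3: k = 0.2222 (mol·L⁻¹)⁻²·hr⁻¹.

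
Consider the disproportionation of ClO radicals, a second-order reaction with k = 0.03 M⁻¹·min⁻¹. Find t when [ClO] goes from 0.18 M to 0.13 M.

71.23 min

Step 1: For second-order: t = (1/[ClO] - 1/[ClO]₀)/k
Step 2: t = (1/0.13 - 1/0.18)/0.03
Step 3: t = (7.692 - 5.556)/0.03
Step 4: t = 2.137/0.03 = 71.23 min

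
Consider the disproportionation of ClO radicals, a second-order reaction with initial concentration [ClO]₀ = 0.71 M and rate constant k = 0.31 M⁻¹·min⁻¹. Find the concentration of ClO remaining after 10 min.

0.2218 M

Step 1: For a second-order reaction: 1/[ClO] = 1/[ClO]₀ + kt
Step 2: 1/[ClO] = 1/0.71 + 0.31 × 10
Step 3: 1/[ClO] = 1.408 + 3.1 = 4.508
Step 4: [ClO] = 1/4.508 = 0.2218 M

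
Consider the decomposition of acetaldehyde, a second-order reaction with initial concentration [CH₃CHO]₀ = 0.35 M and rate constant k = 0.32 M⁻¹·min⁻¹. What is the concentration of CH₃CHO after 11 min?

0.1568 M

Step 1: For a second-order reaction: 1/[CH₃CHO] = 1/[CH₃CHO]₀ + kt
Step 2: 1/[CH₃CHO] = 1/0.35 + 0.32 × 11
Step 3: 1/[CH₃CHO] = 2.857 + 3.52 = 6.377
Step 4: [CH₃CHO] = 1/6.377 = 0.1568 M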